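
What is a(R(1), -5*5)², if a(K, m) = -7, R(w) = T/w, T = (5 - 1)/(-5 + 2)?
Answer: 49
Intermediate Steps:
T = -4/3 (T = 4/(-3) = 4*(-⅓) = -4/3 ≈ -1.3333)
R(w) = -4/(3*w)
a(R(1), -5*5)² = (-7)² = 49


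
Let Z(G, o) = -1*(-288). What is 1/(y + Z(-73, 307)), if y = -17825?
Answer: -1/17537 ≈ -5.7022e-5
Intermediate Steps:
Z(G, o) = 288
1/(y + Z(-73, 307)) = 1/(-17825 + 288) = 1/(-17537) = -1/17537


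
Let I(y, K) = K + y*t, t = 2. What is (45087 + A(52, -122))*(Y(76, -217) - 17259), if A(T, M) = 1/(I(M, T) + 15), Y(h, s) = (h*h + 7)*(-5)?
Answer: -368486897252/177 ≈ -2.0818e+9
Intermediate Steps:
I(y, K) = K + 2*y (I(y, K) = K + y*2 = K + 2*y)
Y(h, s) = -35 - 5*h² (Y(h, s) = (h² + 7)*(-5) = (7 + h²)*(-5) = -35 - 5*h²)
A(T, M) = 1/(15 + T + 2*M) (A(T, M) = 1/((T + 2*M) + 15) = 1/(15 + T + 2*M))
(45087 + A(52, -122))*(Y(76, -217) - 17259) = (45087 + 1/(15 + 52 + 2*(-122)))*((-35 - 5*76²) - 17259) = (45087 + 1/(15 + 52 - 244))*((-35 - 5*5776) - 17259) = (45087 + 1/(-177))*((-35 - 28880) - 17259) = (45087 - 1/177)*(-28915 - 17259) = (7980398/177)*(-46174) = -368486897252/177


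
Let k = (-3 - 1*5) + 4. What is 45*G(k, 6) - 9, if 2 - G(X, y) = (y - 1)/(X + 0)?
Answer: 549/4 ≈ 137.25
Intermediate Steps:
k = -4 (k = (-3 - 5) + 4 = -8 + 4 = -4)
G(X, y) = 2 - (-1 + y)/X (G(X, y) = 2 - (y - 1)/(X + 0) = 2 - (-1 + y)/X)
45*G(k, 6) - 9 = 45*((1 - 1*6 + 2*(-4))/(-4)) - 9 = 45*(-(1 - 6 - 8)/4) - 9 = 45*(-¼*(-13)) - 9 = 45*(13/4) - 9 = 585/4 - 9 = 549/4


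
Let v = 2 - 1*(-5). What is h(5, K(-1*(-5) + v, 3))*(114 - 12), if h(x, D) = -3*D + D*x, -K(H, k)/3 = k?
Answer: -1836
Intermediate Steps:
v = 7 (v = 2 + 5 = 7)
K(H, k) = -3*k
h(5, K(-1*(-5) + v, 3))*(114 - 12) = ((-3*3)*(-3 + 5))*(114 - 12) = -9*2*102 = -18*102 = -1836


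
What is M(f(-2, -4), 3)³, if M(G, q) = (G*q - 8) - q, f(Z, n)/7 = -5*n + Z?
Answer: 49430863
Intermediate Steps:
f(Z, n) = -35*n + 7*Z (f(Z, n) = 7*(-5*n + Z) = 7*(Z - 5*n) = -35*n + 7*Z)
M(G, q) = -8 - q + G*q (M(G, q) = (-8 + G*q) - q = -8 - q + G*q)
M(f(-2, -4), 3)³ = (-8 - 1*3 + (-35*(-4) + 7*(-2))*3)³ = (-8 - 3 + (140 - 14)*3)³ = (-8 - 3 + 126*3)³ = (-8 - 3 + 378)³ = 367³ = 49430863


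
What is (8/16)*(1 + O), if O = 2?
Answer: 3/2 ≈ 1.5000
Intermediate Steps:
(8/16)*(1 + O) = (8/16)*(1 + 2) = (8*(1/16))*3 = (½)*3 = 3/2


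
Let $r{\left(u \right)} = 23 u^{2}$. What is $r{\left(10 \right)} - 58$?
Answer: $2242$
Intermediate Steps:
$r{\left(10 \right)} - 58 = 23 \cdot 10^{2} - 58 = 23 \cdot 100 - 58 = 2300 - 58 = 2242$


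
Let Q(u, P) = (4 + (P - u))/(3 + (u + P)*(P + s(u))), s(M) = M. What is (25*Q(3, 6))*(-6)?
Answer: -25/2 ≈ -12.500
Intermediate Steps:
Q(u, P) = (4 + P - u)/(3 + (P + u)**2) (Q(u, P) = (4 + (P - u))/(3 + (u + P)*(P + u)) = (4 + P - u)/(3 + (P + u)*(P + u)) = (4 + P - u)/(3 + (P + u)**2))
(25*Q(3, 6))*(-6) = (25*((4 + 6 - 1*3)/(3 + 6**2 + 3**2 + 2*6*3)))*(-6) = (25*((4 + 6 - 3)/(3 + 36 + 9 + 36)))*(-6) = (25*(7/84))*(-6) = (25*((1/84)*7))*(-6) = (25*(1/12))*(-6) = (25/12)*(-6) = -25/2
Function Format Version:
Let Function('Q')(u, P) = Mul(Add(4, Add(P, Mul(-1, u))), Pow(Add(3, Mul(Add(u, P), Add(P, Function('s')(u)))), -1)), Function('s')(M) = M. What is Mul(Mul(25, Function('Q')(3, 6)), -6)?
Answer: Rational(-25, 2) ≈ -12.500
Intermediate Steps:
Function('Q')(u, P) = Mul(Pow(Add(3, Pow(Add(P, u), 2)), -1), Add(4, P, Mul(-1, u))) (Function('Q')(u, P) = Mul(Add(4, Add(P, Mul(-1, u))), Pow(Add(3, Mul(Add(u, P), Add(P, u))), -1)) = Mul(Add(4, P, Mul(-1, u)), Pow(Add(3, Mul(Add(P, u), Add(P, u))), -1)) = Mul(Add(4, P, Mul(-1, u)), Pow(Add(3, Pow(Add(P, u), 2)), -1)) = Mul(Pow(Add(3, Pow(Add(P, u), 2)), -1), Add(4, P, Mul(-1, u))))
Mul(Mul(25, Function('Q')(3, 6)), -6) = Mul(Mul(25, Mul(Pow(Add(3, Pow(6, 2), Pow(3, 2), Mul(2, 6, 3)), -1), Add(4, 6, Mul(-1, 3)))), -6) = Mul(Mul(25, Mul(Pow(Add(3, 36, 9, 36), -1), Add(4, 6, -3))), -6) = Mul(Mul(25, Mul(Pow(84, -1), 7)), -6) = Mul(Mul(25, Mul(Rational(1, 84), 7)), -6) = Mul(Mul(25, Rational(1, 12)), -6) = Mul(Rational(25, 12), -6) = Rational(-25, 2)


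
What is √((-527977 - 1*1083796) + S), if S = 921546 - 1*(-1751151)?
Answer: 2*√265231 ≈ 1030.0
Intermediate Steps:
S = 2672697 (S = 921546 + 1751151 = 2672697)
√((-527977 - 1*1083796) + S) = √((-527977 - 1*1083796) + 2672697) = √((-527977 - 1083796) + 2672697) = √(-1611773 + 2672697) = √1060924 = 2*√265231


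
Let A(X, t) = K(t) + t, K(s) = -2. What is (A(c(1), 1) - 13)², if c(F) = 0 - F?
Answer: 196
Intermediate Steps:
c(F) = -F
A(X, t) = -2 + t
(A(c(1), 1) - 13)² = ((-2 + 1) - 13)² = (-1 - 13)² = (-14)² = 196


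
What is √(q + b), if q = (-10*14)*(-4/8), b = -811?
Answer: I*√741 ≈ 27.221*I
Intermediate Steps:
q = 70 (q = -(-560)/8 = -140*(-½) = 70)
√(q + b) = √(70 - 811) = √(-741) = I*√741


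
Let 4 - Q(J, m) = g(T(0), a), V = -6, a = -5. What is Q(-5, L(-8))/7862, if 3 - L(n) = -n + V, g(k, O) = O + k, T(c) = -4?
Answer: 13/7862 ≈ 0.0016535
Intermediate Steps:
L(n) = 9 + n (L(n) = 3 - (-n - 6) = 3 - (-6 - n) = 3 + (6 + n) = 9 + n)
Q(J, m) = 13 (Q(J, m) = 4 - (-5 - 4) = 4 - 1*(-9) = 4 + 9 = 13)
Q(-5, L(-8))/7862 = 13/7862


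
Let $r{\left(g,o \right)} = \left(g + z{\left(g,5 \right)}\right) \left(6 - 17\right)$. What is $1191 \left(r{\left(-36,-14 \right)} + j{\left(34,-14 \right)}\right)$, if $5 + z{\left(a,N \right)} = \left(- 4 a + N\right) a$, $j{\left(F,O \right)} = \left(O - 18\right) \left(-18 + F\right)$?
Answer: $70201113$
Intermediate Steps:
$j{\left(F,O \right)} = \left(-18 + F\right) \left(-18 + O\right)$ ($j{\left(F,O \right)} = \left(-18 + O\right) \left(-18 + F\right) = \left(-18 + F\right) \left(-18 + O\right)$)
$z{\left(a,N \right)} = -5 + a \left(N - 4 a\right)$ ($z{\left(a,N \right)} = -5 + \left(- 4 a + N\right) a = -5 + \left(N - 4 a\right) a = -5 + a \left(N - 4 a\right)$)
$r{\left(g,o \right)} = 55 - 66 g + 44 g^{2}$ ($r{\left(g,o \right)} = \left(g - \left(5 - 5 g + 4 g^{2}\right)\right) \left(6 - 17\right) = \left(-5 - 4 g^{2} + 6 g\right) \left(-11\right) = 55 - 66 g + 44 g^{2}$)
$1191 \left(r{\left(-36,-14 \right)} + j{\left(34,-14 \right)}\right) = 1191 \left(\left(55 - -2376 + 44 \left(-36\right)^{2}\right) + \left(324 - 612 - -252 + 34 \left(-14\right)\right)\right) = 1191 \left(\left(55 + 2376 + 44 \cdot 1296\right) + \left(324 - 612 + 252 - 476\right)\right) = 1191 \left(\left(55 + 2376 + 57024\right) - 512\right) = 1191 \left(59455 - 512\right) = 1191 \cdot 58943 = 70201113$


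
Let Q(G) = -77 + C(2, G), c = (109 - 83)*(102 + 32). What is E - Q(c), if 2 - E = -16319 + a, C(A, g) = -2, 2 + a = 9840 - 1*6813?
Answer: 13375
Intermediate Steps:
a = 3025 (a = -2 + (9840 - 1*6813) = -2 + (9840 - 6813) = -2 + 3027 = 3025)
c = 3484 (c = 26*134 = 3484)
Q(G) = -79 (Q(G) = -77 - 2 = -79)
E = 13296 (E = 2 - (-16319 + 3025) = 2 - 1*(-13294) = 2 + 13294 = 13296)
E - Q(c) = 13296 - 1*(-79) = 13296 + 79 = 13375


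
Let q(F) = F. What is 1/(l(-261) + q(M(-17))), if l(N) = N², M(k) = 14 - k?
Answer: 1/68152 ≈ 1.4673e-5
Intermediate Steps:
1/(l(-261) + q(M(-17))) = 1/((-261)² + (14 - 1*(-17))) = 1/(68121 + (14 + 17)) = 1/(68121 + 31) = 1/68152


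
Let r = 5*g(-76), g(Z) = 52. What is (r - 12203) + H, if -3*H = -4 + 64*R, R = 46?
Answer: -12923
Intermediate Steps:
H = -980 (H = -(-4 + 64*46)/3 = -(-4 + 2944)/3 = -⅓*2940 = -980)
r = 260 (r = 5*52 = 260)
(r - 12203) + H = (260 - 12203) - 980 = -11943 - 980 = -12923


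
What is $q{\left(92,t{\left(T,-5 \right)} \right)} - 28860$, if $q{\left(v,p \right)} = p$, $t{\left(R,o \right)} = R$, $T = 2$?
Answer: $-28858$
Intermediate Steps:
$q{\left(92,t{\left(T,-5 \right)} \right)} - 28860 = 2 - 28860 = -28858$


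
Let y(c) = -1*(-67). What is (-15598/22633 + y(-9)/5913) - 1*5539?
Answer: -741369152294/133828929 ≈ -5539.7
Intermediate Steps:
y(c) = 67
(-15598/22633 + y(-9)/5913) - 1*5539 = (-15598/22633 + 67/5913) - 1*5539 = (-15598*1/22633 + 67*(1/5913)) - 5539 = (-15598/22633 + 67/5913) - 5539 = -90714563/133828929 - 5539 = -741369152294/133828929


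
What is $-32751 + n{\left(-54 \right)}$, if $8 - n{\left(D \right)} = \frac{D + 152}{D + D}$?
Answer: $- \frac{1768073}{54} \approx -32742.0$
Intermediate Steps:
$n{\left(D \right)} = 8 - \frac{152 + D}{2 D}$ ($n{\left(D \right)} = 8 - \frac{D + 152}{D + D} = 8 - \frac{152 + D}{2 D}$)
$-32751 + n{\left(-54 \right)} = -32751 + \left(\frac{15}{2} - \frac{76}{-54}\right) = -32751 + \left(\frac{15}{2} - - \frac{38}{27}\right) = -32751 + \left(\frac{15}{2} + \frac{38}{27}\right) = -32751 + \frac{481}{54} = - \frac{1768073}{54}$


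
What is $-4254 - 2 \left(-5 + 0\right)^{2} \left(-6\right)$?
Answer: $-3954$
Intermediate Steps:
$-4254 - 2 \left(-5 + 0\right)^{2} \left(-6\right) = -4254 - 2 \left(-5\right)^{2} \left(-6\right) = -4254 - 2 \cdot 25 \left(-6\right) = -4254 - 50 \left(-6\right) = -4254 - -300 = -4254 + 300 = -3954$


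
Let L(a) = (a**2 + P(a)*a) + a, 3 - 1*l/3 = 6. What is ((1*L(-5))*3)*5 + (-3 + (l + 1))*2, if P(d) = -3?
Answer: 503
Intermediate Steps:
l = -9 (l = 9 - 3*6 = 9 - 18 = -9)
L(a) = a**2 - 2*a (L(a) = (a**2 - 3*a) + a = a**2 - 2*a)
((1*L(-5))*3)*5 + (-3 + (l + 1))*2 = ((1*(-5*(-2 - 5)))*3)*5 + (-3 + (-9 + 1))*2 = ((1*(-5*(-7)))*3)*5 + (-3 - 8)*2 = ((1*35)*3)*5 - 11*2 = (35*3)*5 - 22 = 105*5 - 22 = 525 - 22 = 503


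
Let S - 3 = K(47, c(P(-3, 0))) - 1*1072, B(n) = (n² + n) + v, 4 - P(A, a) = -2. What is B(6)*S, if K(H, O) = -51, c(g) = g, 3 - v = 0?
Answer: -50400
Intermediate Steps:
P(A, a) = 6 (P(A, a) = 4 - 1*(-2) = 4 + 2 = 6)
v = 3 (v = 3 - 1*0 = 3 + 0 = 3)
B(n) = 3 + n + n² (B(n) = (n² + n) + 3 = (n + n²) + 3 = 3 + n + n²)
S = -1120 (S = 3 + (-51 - 1*1072) = 3 + (-51 - 1072) = 3 - 1123 = -1120)
B(6)*S = (3 + 6 + 6²)*(-1120) = (3 + 6 + 36)*(-1120) = 45*(-1120) = -50400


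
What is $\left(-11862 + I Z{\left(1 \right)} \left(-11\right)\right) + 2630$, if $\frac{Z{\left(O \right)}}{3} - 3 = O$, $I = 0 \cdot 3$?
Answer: $-9232$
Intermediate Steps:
$I = 0$
$Z{\left(O \right)} = 9 + 3 O$
$\left(-11862 + I Z{\left(1 \right)} \left(-11\right)\right) + 2630 = \left(-11862 + 0 \left(9 + 3 \cdot 1\right) \left(-11\right)\right) + 2630 = \left(-11862 + 0 \left(9 + 3\right) \left(-11\right)\right) + 2630 = \left(-11862 + 0 \cdot 12 \left(-11\right)\right) + 2630 = \left(-11862 + 0 \left(-11\right)\right) + 2630 = \left(-11862 + 0\right) + 2630 = -11862 + 2630 = -9232$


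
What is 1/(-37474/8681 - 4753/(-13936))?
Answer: -120978416/480976871 ≈ -0.25153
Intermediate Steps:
1/(-37474/8681 - 4753/(-13936)) = 1/(-37474*1/8681 - 4753*(-1/13936)) = 1/(-37474/8681 + 4753/13936) = 1/(-480976871/120978416) = -120978416/480976871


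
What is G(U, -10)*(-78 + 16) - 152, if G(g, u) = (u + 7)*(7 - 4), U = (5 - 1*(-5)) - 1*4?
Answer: 406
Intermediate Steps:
U = 6 (U = (5 + 5) - 4 = 10 - 4 = 6)
G(g, u) = 21 + 3*u (G(g, u) = (7 + u)*3 = 21 + 3*u)
G(U, -10)*(-78 + 16) - 152 = (21 + 3*(-10))*(-78 + 16) - 152 = (21 - 30)*(-62) - 152 = -9*(-62) - 152 = 558 - 152 = 406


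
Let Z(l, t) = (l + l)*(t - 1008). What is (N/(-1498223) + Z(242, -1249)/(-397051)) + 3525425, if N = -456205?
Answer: 2097174702741961504/594870940373 ≈ 3.5254e+6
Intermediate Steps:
Z(l, t) = 2*l*(-1008 + t) (Z(l, t) = (2*l)*(-1008 + t) = 2*l*(-1008 + t))
(N/(-1498223) + Z(242, -1249)/(-397051)) + 3525425 = (-456205/(-1498223) + (2*242*(-1008 - 1249))/(-397051)) + 3525425 = (-456205*(-1/1498223) + (2*242*(-2257))*(-1/397051)) + 3525425 = (456205/1498223 - 1092388*(-1/397051)) + 3525425 = (456205/1498223 + 1092388/397051) + 3525425 = 1817777477979/594870940373 + 3525425 = 2097174702741961504/594870940373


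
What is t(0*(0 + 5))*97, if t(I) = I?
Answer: 0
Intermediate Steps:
t(0*(0 + 5))*97 = (0*(0 + 5))*97 = (0*5)*97 = 0*97 = 0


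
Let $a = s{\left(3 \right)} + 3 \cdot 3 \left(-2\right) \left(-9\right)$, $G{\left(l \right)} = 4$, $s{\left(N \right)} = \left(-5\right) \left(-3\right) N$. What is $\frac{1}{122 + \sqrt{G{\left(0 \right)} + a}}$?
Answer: $\frac{122}{14673} - \frac{\sqrt{211}}{14673} \approx 0.0073246$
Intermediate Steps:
$s{\left(N \right)} = 15 N$
$a = 207$ ($a = 15 \cdot 3 + 3 \cdot 3 \left(-2\right) \left(-9\right) = 45 + 9 \left(-2\right) \left(-9\right) = 45 - -162 = 45 + 162 = 207$)
$\frac{1}{122 + \sqrt{G{\left(0 \right)} + a}} = \frac{1}{122 + \sqrt{4 + 207}} = \frac{1}{122 + \sqrt{211}}$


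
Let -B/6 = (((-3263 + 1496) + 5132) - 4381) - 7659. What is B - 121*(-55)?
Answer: 58705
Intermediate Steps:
B = 52050 (B = -6*((((-3263 + 1496) + 5132) - 4381) - 7659) = -6*(((-1767 + 5132) - 4381) - 7659) = -6*((3365 - 4381) - 7659) = -6*(-1016 - 7659) = -6*(-8675) = 52050)
B - 121*(-55) = 52050 - 121*(-55) = 52050 - 1*(-6655) = 52050 + 6655 = 58705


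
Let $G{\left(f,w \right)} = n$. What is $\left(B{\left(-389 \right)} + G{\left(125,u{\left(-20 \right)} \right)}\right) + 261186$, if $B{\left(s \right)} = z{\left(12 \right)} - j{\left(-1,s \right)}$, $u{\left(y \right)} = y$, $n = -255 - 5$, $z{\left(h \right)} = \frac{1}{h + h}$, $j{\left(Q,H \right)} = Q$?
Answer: $\frac{6262249}{24} \approx 2.6093 \cdot 10^{5}$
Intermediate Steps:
$z{\left(h \right)} = \frac{1}{2 h}$
$n = -260$ ($n = -255 - 5 = -260$)
$G{\left(f,w \right)} = -260$
$B{\left(s \right)} = \frac{25}{24}$ ($B{\left(s \right)} = \frac{1}{2 \cdot 12} - -1 = \frac{1}{2} \cdot \frac{1}{12} + 1 = \frac{1}{24} + 1 = \frac{25}{24}$)
$\left(B{\left(-389 \right)} + G{\left(125,u{\left(-20 \right)} \right)}\right) + 261186 = \left(\frac{25}{24} - 260\right) + 261186 = - \frac{6215}{24} + 261186 = \frac{6262249}{24}$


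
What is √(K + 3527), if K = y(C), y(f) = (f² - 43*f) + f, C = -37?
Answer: 5*√258 ≈ 80.312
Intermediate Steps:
y(f) = f² - 42*f
K = 2923 (K = -37*(-42 - 37) = -37*(-79) = 2923)
√(K + 3527) = √(2923 + 3527) = √6450 = 5*√258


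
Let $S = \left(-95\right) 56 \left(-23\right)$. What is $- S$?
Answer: $-122360$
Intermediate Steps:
$S = 122360$ ($S = \left(-5320\right) \left(-23\right) = 122360$)
$- S = \left(-1\right) 122360 = -122360$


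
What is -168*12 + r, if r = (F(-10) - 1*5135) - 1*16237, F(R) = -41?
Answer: -23429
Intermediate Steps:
r = -21413 (r = (-41 - 1*5135) - 1*16237 = (-41 - 5135) - 16237 = -5176 - 16237 = -21413)
-168*12 + r = -168*12 - 21413 = -2016 - 21413 = -23429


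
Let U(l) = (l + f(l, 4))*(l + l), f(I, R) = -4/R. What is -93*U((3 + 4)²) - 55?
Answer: -437527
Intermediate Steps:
U(l) = 2*l*(-1 + l) (U(l) = (l - 4/4)*(l + l) = (l - 4*¼)*(2*l) = (l - 1)*(2*l) = (-1 + l)*(2*l) = 2*l*(-1 + l))
-93*U((3 + 4)²) - 55 = -186*(3 + 4)²*(-1 + (3 + 4)²) - 55 = -186*7²*(-1 + 7²) - 55 = -186*49*(-1 + 49) - 55 = -186*49*48 - 55 = -93*4704 - 55 = -437472 - 55 = -437527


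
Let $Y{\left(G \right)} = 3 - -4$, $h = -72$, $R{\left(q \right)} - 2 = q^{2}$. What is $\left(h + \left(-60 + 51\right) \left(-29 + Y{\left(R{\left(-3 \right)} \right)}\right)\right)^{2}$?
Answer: $15876$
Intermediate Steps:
$R{\left(q \right)} = 2 + q^{2}$
$Y{\left(G \right)} = 7$ ($Y{\left(G \right)} = 3 + 4 = 7$)
$\left(h + \left(-60 + 51\right) \left(-29 + Y{\left(R{\left(-3 \right)} \right)}\right)\right)^{2} = \left(-72 + \left(-60 + 51\right) \left(-29 + 7\right)\right)^{2} = \left(-72 - -198\right)^{2} = \left(-72 + 198\right)^{2} = 126^{2} = 15876$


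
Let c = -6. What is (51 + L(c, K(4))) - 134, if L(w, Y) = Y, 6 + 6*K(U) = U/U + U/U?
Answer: -251/3 ≈ -83.667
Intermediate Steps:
K(U) = -2/3 (K(U) = -1 + (U/U + U/U)/6 = -1 + (1 + 1)/6 = -1 + (1/6)*2 = -1 + 1/3 = -2/3)
(51 + L(c, K(4))) - 134 = (51 - 2/3) - 134 = 151/3 - 134 = -251/3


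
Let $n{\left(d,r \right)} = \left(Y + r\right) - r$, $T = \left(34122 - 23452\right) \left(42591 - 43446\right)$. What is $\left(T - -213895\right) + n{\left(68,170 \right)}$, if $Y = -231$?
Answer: $-8909186$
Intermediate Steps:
$T = -9122850$ ($T = 10670 \left(-855\right) = -9122850$)
$n{\left(d,r \right)} = -231$ ($n{\left(d,r \right)} = \left(-231 + r\right) - r = -231$)
$\left(T - -213895\right) + n{\left(68,170 \right)} = \left(-9122850 - -213895\right) - 231 = \left(-9122850 + 213895\right) - 231 = -8908955 - 231 = -8909186$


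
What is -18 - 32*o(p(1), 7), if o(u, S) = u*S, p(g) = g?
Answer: -242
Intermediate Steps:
o(u, S) = S*u
-18 - 32*o(p(1), 7) = -18 - 224 = -242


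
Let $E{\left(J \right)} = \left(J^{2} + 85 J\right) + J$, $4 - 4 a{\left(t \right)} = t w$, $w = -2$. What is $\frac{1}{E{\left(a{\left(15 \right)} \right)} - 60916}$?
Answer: $- \frac{4}{240451} \approx -1.6635 \cdot 10^{-5}$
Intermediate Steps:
$a{\left(t \right)} = 1 + \frac{t}{2}$ ($a{\left(t \right)} = 1 - \frac{t \left(-2\right)}{4} = 1 - \frac{\left(-2\right) t}{4} = 1 + \frac{t}{2}$)
$E{\left(J \right)} = J^{2} + 86 J$
$\frac{1}{E{\left(a{\left(15 \right)} \right)} - 60916} = \frac{1}{\left(1 + \frac{1}{2} \cdot 15\right) \left(86 + \left(1 + \frac{1}{2} \cdot 15\right)\right) - 60916} = \frac{1}{\left(1 + \frac{15}{2}\right) \left(86 + \left(1 + \frac{15}{2}\right)\right) - 60916} = \frac{1}{\frac{17 \left(86 + \frac{17}{2}\right)}{2} - 60916} = \frac{1}{\frac{17}{2} \cdot \frac{189}{2} - 60916} = \frac{1}{\frac{3213}{4} - 60916} = \frac{1}{- \frac{240451}{4}} = - \frac{4}{240451}$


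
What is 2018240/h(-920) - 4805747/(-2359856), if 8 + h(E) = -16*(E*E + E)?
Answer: 7530986281187/3990424461616 ≈ 1.8873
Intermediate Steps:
h(E) = -8 - 16*E - 16*E**2 (h(E) = -8 - 16*(E*E + E) = -8 - 16*(E**2 + E) = -8 - 16*(E + E**2) = -8 + (-16*E - 16*E**2) = -8 - 16*E - 16*E**2)
2018240/h(-920) - 4805747/(-2359856) = 2018240/(-8 - 16*(-920) - 16*(-920)**2) - 4805747/(-2359856) = 2018240/(-8 + 14720 - 16*846400) - 4805747*(-1/2359856) = 2018240/(-8 + 14720 - 13542400) + 4805747/2359856 = 2018240/(-13527688) + 4805747/2359856 = 2018240*(-1/13527688) + 4805747/2359856 = -252280/1690961 + 4805747/2359856 = 7530986281187/3990424461616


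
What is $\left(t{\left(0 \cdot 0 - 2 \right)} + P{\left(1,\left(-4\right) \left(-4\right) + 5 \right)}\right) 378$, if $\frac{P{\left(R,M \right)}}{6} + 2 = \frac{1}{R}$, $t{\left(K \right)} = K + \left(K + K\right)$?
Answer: $-4536$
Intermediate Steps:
$t{\left(K \right)} = 3 K$ ($t{\left(K \right)} = K + 2 K = 3 K$)
$P{\left(R,M \right)} = -12 + \frac{6}{R}$
$\left(t{\left(0 \cdot 0 - 2 \right)} + P{\left(1,\left(-4\right) \left(-4\right) + 5 \right)}\right) 378 = \left(3 \left(0 \cdot 0 - 2\right) - \left(12 - \frac{6}{1}\right)\right) 378 = \left(3 \left(0 - 2\right) + \left(-12 + 6 \cdot 1\right)\right) 378 = \left(3 \left(-2\right) + \left(-12 + 6\right)\right) 378 = \left(-6 - 6\right) 378 = \left(-12\right) 378 = -4536$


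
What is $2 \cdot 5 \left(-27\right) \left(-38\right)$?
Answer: $10260$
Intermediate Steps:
$2 \cdot 5 \left(-27\right) \left(-38\right) = 10 \left(-27\right) \left(-38\right) = \left(-270\right) \left(-38\right) = 10260$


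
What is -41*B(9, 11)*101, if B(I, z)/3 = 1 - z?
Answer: 124230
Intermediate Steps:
B(I, z) = 3 - 3*z (B(I, z) = 3*(1 - z) = 3 - 3*z)
-41*B(9, 11)*101 = -41*(3 - 3*11)*101 = -41*(3 - 33)*101 = -41*(-30)*101 = 1230*101 = 124230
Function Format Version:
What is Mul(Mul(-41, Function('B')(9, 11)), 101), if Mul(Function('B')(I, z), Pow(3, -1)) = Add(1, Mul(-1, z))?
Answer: 124230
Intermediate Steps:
Function('B')(I, z) = Add(3, Mul(-3, z)) (Function('B')(I, z) = Mul(3, Add(1, Mul(-1, z))) = Add(3, Mul(-3, z)))
Mul(Mul(-41, Function('B')(9, 11)), 101) = Mul(Mul(-41, Add(3, Mul(-3, 11))), 101) = Mul(Mul(-41, Add(3, -33)), 101) = Mul(Mul(-41, -30), 101) = Mul(1230, 101) = 124230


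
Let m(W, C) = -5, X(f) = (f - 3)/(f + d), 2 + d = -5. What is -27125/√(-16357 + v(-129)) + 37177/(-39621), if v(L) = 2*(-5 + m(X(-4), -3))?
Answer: -791/843 + 27125*I*√16377/16377 ≈ -0.93832 + 211.96*I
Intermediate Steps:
d = -7 (d = -2 - 5 = -7)
X(f) = (-3 + f)/(-7 + f) (X(f) = (f - 3)/(f - 7) = (-3 + f)/(-7 + f))
v(L) = -20 (v(L) = 2*(-5 - 5) = 2*(-10) = -20)
-27125/√(-16357 + v(-129)) + 37177/(-39621) = -27125/√(-16357 - 20) + 37177/(-39621) = -27125*(-I*√16377/16377) + 37177*(-1/39621) = -27125*(-I*√16377/16377) - 791/843 = -(-27125)*I*√16377/16377 - 791/843 = 27125*I*√16377/16377 - 791/843 = -791/843 + 27125*I*√16377/16377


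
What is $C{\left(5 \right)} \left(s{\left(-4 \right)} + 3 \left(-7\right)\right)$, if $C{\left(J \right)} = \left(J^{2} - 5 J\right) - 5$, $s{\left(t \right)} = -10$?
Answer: $155$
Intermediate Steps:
$C{\left(J \right)} = -5 + J^{2} - 5 J$
$C{\left(5 \right)} \left(s{\left(-4 \right)} + 3 \left(-7\right)\right) = \left(-5 + 5^{2} - 25\right) \left(-10 + 3 \left(-7\right)\right) = \left(-5 + 25 - 25\right) \left(-10 - 21\right) = \left(-5\right) \left(-31\right) = 155$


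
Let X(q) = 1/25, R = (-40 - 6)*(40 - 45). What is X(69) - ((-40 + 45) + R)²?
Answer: -1380624/25 ≈ -55225.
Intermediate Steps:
R = 230 (R = -46*(-5) = 230)
X(q) = 1/25
X(69) - ((-40 + 45) + R)² = 1/25 - ((-40 + 45) + 230)² = 1/25 - (5 + 230)² = 1/25 - 1*235² = 1/25 - 1*55225 = 1/25 - 55225 = -1380624/25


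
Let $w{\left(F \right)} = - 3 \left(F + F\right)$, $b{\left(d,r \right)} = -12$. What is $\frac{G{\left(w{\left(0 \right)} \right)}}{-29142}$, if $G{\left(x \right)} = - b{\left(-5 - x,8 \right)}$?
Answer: $- \frac{2}{4857} \approx -0.00041178$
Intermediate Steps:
$w{\left(F \right)} = - 6 F$ ($w{\left(F \right)} = - 3 \cdot 2 F = - 6 F$)
$G{\left(x \right)} = 12$ ($G{\left(x \right)} = \left(-1\right) \left(-12\right) = 12$)
$\frac{G{\left(w{\left(0 \right)} \right)}}{-29142} = \frac{12}{-29142} = 12 \left(- \frac{1}{29142}\right) = - \frac{2}{4857}$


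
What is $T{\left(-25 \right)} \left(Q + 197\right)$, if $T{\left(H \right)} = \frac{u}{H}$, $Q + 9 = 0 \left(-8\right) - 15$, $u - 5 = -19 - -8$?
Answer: $\frac{1038}{25} \approx 41.52$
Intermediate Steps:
$u = -6$ ($u = 5 - 11 = -6$)
$Q = -24$ ($Q = -9 + \left(0 \left(-8\right) - 15\right) = -9 + \left(0 - 15\right) = -9 - 15 = -24$)
$T{\left(H \right)} = - \frac{6}{H}$
$T{\left(-25 \right)} \left(Q + 197\right) = - \frac{6}{-25} \left(-24 + 197\right) = \left(-6\right) \left(- \frac{1}{25}\right) 173 = \frac{6}{25} \cdot 173 = \frac{1038}{25}$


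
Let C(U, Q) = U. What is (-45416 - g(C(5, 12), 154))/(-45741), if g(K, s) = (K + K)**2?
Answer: 15172/15247 ≈ 0.99508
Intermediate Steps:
g(K, s) = 4*K**2 (g(K, s) = (2*K)**2 = 4*K**2)
(-45416 - g(C(5, 12), 154))/(-45741) = (-45416 - 4*5**2)/(-45741) = (-45416 - 4*25)*(-1/45741) = (-45416 - 1*100)*(-1/45741) = (-45416 - 100)*(-1/45741) = -45516*(-1/45741) = 15172/15247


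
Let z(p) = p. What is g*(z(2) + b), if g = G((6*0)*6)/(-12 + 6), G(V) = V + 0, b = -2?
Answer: 0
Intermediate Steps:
G(V) = V
g = 0 (g = ((6*0)*6)/(-12 + 6) = (0*6)/(-6) = -⅙*0 = 0)
g*(z(2) + b) = 0*(2 - 2) = 0*0 = 0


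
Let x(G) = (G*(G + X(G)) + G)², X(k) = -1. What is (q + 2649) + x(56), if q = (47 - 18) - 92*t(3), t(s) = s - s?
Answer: 9837174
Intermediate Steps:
t(s) = 0
x(G) = (G + G*(-1 + G))² (x(G) = (G*(G - 1) + G)² = (G*(-1 + G) + G)² = (G + G*(-1 + G))²)
q = 29 (q = (47 - 18) - 92*0 = 29 + 0 = 29)
(q + 2649) + x(56) = (29 + 2649) + 56⁴ = 2678 + 9834496 = 9837174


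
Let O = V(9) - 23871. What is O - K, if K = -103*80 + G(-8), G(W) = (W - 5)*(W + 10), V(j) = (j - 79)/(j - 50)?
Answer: -639735/41 ≈ -15603.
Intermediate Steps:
V(j) = (-79 + j)/(-50 + j)
G(W) = (-5 + W)*(10 + W)
O = -978641/41 (O = (-79 + 9)/(-50 + 9) - 23871 = -70/(-41) - 23871 = -1/41*(-70) - 23871 = 70/41 - 23871 = -978641/41 ≈ -23869.)
K = -8266 (K = -103*80 + (-50 + (-8)² + 5*(-8)) = -8240 + (-50 + 64 - 40) = -8240 - 26 = -8266)
O - K = -978641/41 - 1*(-8266) = -978641/41 + 8266 = -639735/41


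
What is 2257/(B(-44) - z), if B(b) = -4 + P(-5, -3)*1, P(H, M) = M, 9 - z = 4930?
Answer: 2257/4914 ≈ 0.45930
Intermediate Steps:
z = -4921 (z = 9 - 1*4930 = 9 - 4930 = -4921)
B(b) = -7 (B(b) = -4 - 3*1 = -4 - 3 = -7)
2257/(B(-44) - z) = 2257/(-7 - 1*(-4921)) = 2257/(-7 + 4921) = 2257/4914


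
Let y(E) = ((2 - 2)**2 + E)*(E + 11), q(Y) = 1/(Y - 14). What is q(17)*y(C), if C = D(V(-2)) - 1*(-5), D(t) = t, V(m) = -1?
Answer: 20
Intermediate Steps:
q(Y) = 1/(-14 + Y)
C = 4 (C = -1 - 1*(-5) = -1 + 5 = 4)
y(E) = E*(11 + E) (y(E) = (0**2 + E)*(11 + E) = (0 + E)*(11 + E) = E*(11 + E))
q(17)*y(C) = (4*(11 + 4))/(-14 + 17) = (4*15)/3 = (1/3)*60 = 20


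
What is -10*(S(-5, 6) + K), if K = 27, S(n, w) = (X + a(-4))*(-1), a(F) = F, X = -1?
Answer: -320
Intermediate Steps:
S(n, w) = 5 (S(n, w) = (-1 - 4)*(-1) = -5*(-1) = 5)
-10*(S(-5, 6) + K) = -10*(5 + 27) = -10*32 = -320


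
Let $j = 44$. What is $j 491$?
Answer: $21604$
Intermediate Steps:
$j 491 = 44 \cdot 491 = 21604$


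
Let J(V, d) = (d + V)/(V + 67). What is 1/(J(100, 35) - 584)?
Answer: -167/97393 ≈ -0.0017147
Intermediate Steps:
J(V, d) = (V + d)/(67 + V)
1/(J(100, 35) - 584) = 1/((100 + 35)/(67 + 100) - 584) = 1/(135/167 - 584) = 1/(-97393/167) = -167/97393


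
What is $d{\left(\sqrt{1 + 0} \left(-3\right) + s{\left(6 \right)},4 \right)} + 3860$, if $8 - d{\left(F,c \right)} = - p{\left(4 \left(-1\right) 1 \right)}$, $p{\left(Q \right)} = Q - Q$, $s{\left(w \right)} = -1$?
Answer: $3868$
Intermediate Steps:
$p{\left(Q \right)} = 0$
$d{\left(F,c \right)} = 8$ ($d{\left(F,c \right)} = 8 - \left(-1\right) 0 = 8 - 0 = 8 + 0 = 8$)
$d{\left(\sqrt{1 + 0} \left(-3\right) + s{\left(6 \right)},4 \right)} + 3860 = 8 + 3860 = 3868$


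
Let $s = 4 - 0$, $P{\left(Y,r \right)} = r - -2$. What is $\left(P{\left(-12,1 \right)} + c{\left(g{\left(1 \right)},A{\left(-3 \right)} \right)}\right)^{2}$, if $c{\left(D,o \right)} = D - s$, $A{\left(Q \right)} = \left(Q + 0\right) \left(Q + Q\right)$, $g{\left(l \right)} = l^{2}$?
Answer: $0$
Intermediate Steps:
$P{\left(Y,r \right)} = 2 + r$ ($P{\left(Y,r \right)} = r + 2 = 2 + r$)
$s = 4$ ($s = 4 + 0 = 4$)
$A{\left(Q \right)} = 2 Q^{2}$ ($A{\left(Q \right)} = Q 2 Q = 2 Q^{2}$)
$c{\left(D,o \right)} = -4 + D$ ($c{\left(D,o \right)} = D - 4 = -4 + D$)
$\left(P{\left(-12,1 \right)} + c{\left(g{\left(1 \right)},A{\left(-3 \right)} \right)}\right)^{2} = \left(\left(2 + 1\right) - \left(4 - 1^{2}\right)\right)^{2} = \left(3 + \left(-4 + 1\right)\right)^{2} = \left(3 - 3\right)^{2} = 0^{2} = 0$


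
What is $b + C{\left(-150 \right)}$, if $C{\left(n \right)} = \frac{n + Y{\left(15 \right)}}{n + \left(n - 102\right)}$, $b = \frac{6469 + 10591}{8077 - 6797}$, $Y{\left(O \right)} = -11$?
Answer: $\frac{176605}{12864} \approx 13.729$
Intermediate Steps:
$b = \frac{853}{64}$ ($b = \frac{17060}{1280} = 17060 \cdot \frac{1}{1280} = \frac{853}{64} \approx 13.328$)
$C{\left(n \right)} = \frac{-11 + n}{-102 + 2 n}$ ($C{\left(n \right)} = \frac{n - 11}{n + \left(n - 102\right)} = \frac{-11 + n}{n + \left(n - 102\right)} = \frac{-11 + n}{n + \left(-102 + n\right)} = \frac{-11 + n}{-102 + 2 n}$)
$b + C{\left(-150 \right)} = \frac{853}{64} + \frac{-11 - 150}{2 \left(-51 - 150\right)} = \frac{853}{64} + \frac{1}{2} \frac{1}{-201} \left(-161\right) = \frac{853}{64} + \frac{1}{2} \left(- \frac{1}{201}\right) \left(-161\right) = \frac{853}{64} + \frac{161}{402} = \frac{176605}{12864}$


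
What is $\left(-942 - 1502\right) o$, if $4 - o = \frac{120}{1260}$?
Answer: $- \frac{200408}{21} \approx -9543.2$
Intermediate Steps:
$o = \frac{82}{21}$ ($o = 4 - \frac{120}{1260} = 4 - 120 \cdot \frac{1}{1260} = 4 - \frac{2}{21} = \frac{82}{21} \approx 3.9048$)
$\left(-942 - 1502\right) o = \left(-942 - 1502\right) \frac{82}{21} = \left(-2444\right) \frac{82}{21} = - \frac{200408}{21}$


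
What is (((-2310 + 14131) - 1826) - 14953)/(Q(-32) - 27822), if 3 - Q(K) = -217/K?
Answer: 158656/890425 ≈ 0.17818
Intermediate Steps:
Q(K) = 3 + 217/K (Q(K) = 3 - (-217)/K = 3 + 217/K)
(((-2310 + 14131) - 1826) - 14953)/(Q(-32) - 27822) = (((-2310 + 14131) - 1826) - 14953)/((3 + 217/(-32)) - 27822) = ((11821 - 1826) - 14953)/((3 + 217*(-1/32)) - 27822) = (9995 - 14953)/((3 - 217/32) - 27822) = -4958/(-121/32 - 27822) = -4958/(-890425/32) = -4958*(-32/890425) = 158656/890425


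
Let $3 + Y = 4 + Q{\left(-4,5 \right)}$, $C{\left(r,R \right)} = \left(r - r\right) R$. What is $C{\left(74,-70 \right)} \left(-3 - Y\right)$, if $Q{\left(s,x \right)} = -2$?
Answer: $0$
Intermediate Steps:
$C{\left(r,R \right)} = 0$ ($C{\left(r,R \right)} = 0 R = 0$)
$Y = -1$ ($Y = -3 + \left(4 - 2\right) = -3 + 2 = -1$)
$C{\left(74,-70 \right)} \left(-3 - Y\right) = 0 \left(-3 - -1\right) = 0 \left(-3 + 1\right) = 0 \left(-2\right) = 0$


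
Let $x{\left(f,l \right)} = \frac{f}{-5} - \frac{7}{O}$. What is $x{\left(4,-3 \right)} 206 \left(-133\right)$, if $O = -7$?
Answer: $- \frac{27398}{5} \approx -5479.6$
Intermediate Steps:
$x{\left(f,l \right)} = 1 - \frac{f}{5}$ ($x{\left(f,l \right)} = \frac{f}{-5} - \frac{7}{-7} = f \left(- \frac{1}{5}\right) - -1 = - \frac{f}{5} + 1 = 1 - \frac{f}{5}$)
$x{\left(4,-3 \right)} 206 \left(-133\right) = \left(1 - \frac{4}{5}\right) 206 \left(-133\right) = \frac{1}{5} \cdot 206 \left(-133\right) = \frac{206}{5} \left(-133\right) = - \frac{27398}{5}$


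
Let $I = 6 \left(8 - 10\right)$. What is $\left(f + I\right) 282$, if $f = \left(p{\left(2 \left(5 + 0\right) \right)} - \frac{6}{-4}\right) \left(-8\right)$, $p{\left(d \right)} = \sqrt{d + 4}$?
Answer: $-6768 - 2256 \sqrt{14} \approx -15209.0$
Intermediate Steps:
$p{\left(d \right)} = \sqrt{4 + d}$
$I = -12$ ($I = 6 \left(-2\right) = -12$)
$f = -12 - 8 \sqrt{14}$ ($f = \left(\sqrt{4 + 2 \left(5 + 0\right)} - \frac{6}{-4}\right) \left(-8\right) = \left(\sqrt{4 + 2 \cdot 5} - - \frac{3}{2}\right) \left(-8\right) = \left(\sqrt{4 + 10} + \frac{3}{2}\right) \left(-8\right) = \left(\sqrt{14} + \frac{3}{2}\right) \left(-8\right) = \left(\frac{3}{2} + \sqrt{14}\right) \left(-8\right) = -12 - 8 \sqrt{14} \approx -41.933$)
$\left(f + I\right) 282 = \left(\left(-12 - 8 \sqrt{14}\right) - 12\right) 282 = \left(-24 - 8 \sqrt{14}\right) 282 = -6768 - 2256 \sqrt{14}$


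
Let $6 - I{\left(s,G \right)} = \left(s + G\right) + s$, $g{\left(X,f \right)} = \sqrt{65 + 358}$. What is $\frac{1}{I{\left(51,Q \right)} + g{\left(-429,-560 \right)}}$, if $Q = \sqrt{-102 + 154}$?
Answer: $- \frac{1}{96 - 3 \sqrt{47} + 2 \sqrt{13}} \approx -0.0121$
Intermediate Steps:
$g{\left(X,f \right)} = 3 \sqrt{47}$ ($g{\left(X,f \right)} = \sqrt{423} = 3 \sqrt{47}$)
$Q = 2 \sqrt{13}$ ($Q = \sqrt{52} = 2 \sqrt{13} \approx 7.2111$)
$I{\left(s,G \right)} = 6 - G - 2 s$ ($I{\left(s,G \right)} = 6 - \left(\left(s + G\right) + s\right) = 6 - \left(\left(G + s\right) + s\right) = 6 - \left(G + 2 s\right) = 6 - G - 2 s$)
$\frac{1}{I{\left(51,Q \right)} + g{\left(-429,-560 \right)}} = \frac{1}{\left(6 - 2 \sqrt{13} - 102\right) + 3 \sqrt{47}} = \frac{1}{\left(-96 - 2 \sqrt{13}\right) + 3 \sqrt{47}} = \frac{1}{-96 - 2 \sqrt{13} + 3 \sqrt{47}}$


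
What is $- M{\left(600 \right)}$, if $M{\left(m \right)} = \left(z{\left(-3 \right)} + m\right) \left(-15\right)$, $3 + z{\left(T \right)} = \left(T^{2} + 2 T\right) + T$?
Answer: $8955$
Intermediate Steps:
$z{\left(T \right)} = -3 + T^{2} + 3 T$ ($z{\left(T \right)} = -3 + \left(\left(T^{2} + 2 T\right) + T\right) = -3 + \left(T^{2} + 3 T\right) = -3 + T^{2} + 3 T$)
$M{\left(m \right)} = 45 - 15 m$ ($M{\left(m \right)} = \left(\left(-3 + \left(-3\right)^{2} + 3 \left(-3\right)\right) + m\right) \left(-15\right) = \left(\left(-3 + 9 - 9\right) + m\right) \left(-15\right) = \left(-3 + m\right) \left(-15\right) = 45 - 15 m$)
$- M{\left(600 \right)} = - (45 - 9000) = \left(-1\right) \left(-8955\right) = 8955$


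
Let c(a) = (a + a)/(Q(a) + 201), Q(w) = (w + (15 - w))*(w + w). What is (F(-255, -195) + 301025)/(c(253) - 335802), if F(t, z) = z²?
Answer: -1320769275/1308116438 ≈ -1.0097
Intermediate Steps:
Q(w) = 30*w (Q(w) = 15*(2*w) = 30*w)
c(a) = 2*a/(201 + 30*a) (c(a) = (a + a)/(30*a + 201) = (2*a)/(201 + 30*a) = 2*a/(201 + 30*a))
(F(-255, -195) + 301025)/(c(253) - 335802) = ((-195)² + 301025)/((⅔)*253/(67 + 10*253) - 335802) = (38025 + 301025)/((⅔)*253/(67 + 2530) - 335802) = 339050/((⅔)*253/2597 - 335802) = 339050/((⅔)*253*(1/2597) - 335802) = 339050/(506/7791 - 335802) = 339050/(-2616232876/7791) = 339050*(-7791/2616232876) = -1320769275/1308116438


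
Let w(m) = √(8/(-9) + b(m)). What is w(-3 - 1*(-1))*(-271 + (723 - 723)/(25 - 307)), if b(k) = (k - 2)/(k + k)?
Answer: -271/3 ≈ -90.333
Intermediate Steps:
b(k) = (-2 + k)/(2*k) (b(k) = (-2 + k)/((2*k)) = (-2 + k)*(1/(2*k)) = (-2 + k)/(2*k))
w(m) = √(-8/9 + (-2 + m)/(2*m)) (w(m) = √(8/(-9) + (-2 + m)/(2*m)) = √(8*(-⅑) + (-2 + m)/(2*m)) = √(-8/9 + (-2 + m)/(2*m)))
w(-3 - 1*(-1))*(-271 + (723 - 723)/(25 - 307)) = (√(-14 - 36/(-3 - 1*(-1)))/6)*(-271 + (723 - 723)/(25 - 307)) = (√(-14 - 36/(-3 + 1))/6)*(-271 + 0/(-282)) = (√(-14 - 36/(-2))/6)*(-271 + 0*(-1/282)) = (√(-14 - 36*(-½))/6)*(-271 + 0) = (√(-14 + 18)/6)*(-271) = (√4/6)*(-271) = ((⅙)*2)*(-271) = (⅓)*(-271) = -271/3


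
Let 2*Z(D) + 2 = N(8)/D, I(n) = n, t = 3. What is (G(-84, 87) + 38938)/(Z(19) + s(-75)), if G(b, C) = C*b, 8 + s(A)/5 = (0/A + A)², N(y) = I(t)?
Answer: 240388/213439 ≈ 1.1263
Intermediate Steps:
N(y) = 3
s(A) = -40 + 5*A² (s(A) = -40 + 5*(0/A + A)² = -40 + 5*(0 + A)² = -40 + 5*A²)
Z(D) = -1 + 3/(2*D) (Z(D) = -1 + (3/D)/2 = -1 + 3/(2*D))
(G(-84, 87) + 38938)/(Z(19) + s(-75)) = (87*(-84) + 38938)/((3/2 - 1*19)/19 + (-40 + 5*(-75)²)) = (-7308 + 38938)/((3/2 - 19)/19 + (-40 + 5*5625)) = 31630/((1/19)*(-35/2) + (-40 + 28125)) = 31630/(-35/38 + 28085) = 31630/(1067195/38) = 31630*(38/1067195) = 240388/213439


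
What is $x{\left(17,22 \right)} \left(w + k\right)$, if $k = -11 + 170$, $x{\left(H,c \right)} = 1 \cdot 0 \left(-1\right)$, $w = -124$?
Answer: $0$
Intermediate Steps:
$x{\left(H,c \right)} = 0$ ($x{\left(H,c \right)} = 0 \left(-1\right) = 0$)
$k = 159$
$x{\left(17,22 \right)} \left(w + k\right) = 0 \left(-124 + 159\right) = 0 \cdot 35 = 0$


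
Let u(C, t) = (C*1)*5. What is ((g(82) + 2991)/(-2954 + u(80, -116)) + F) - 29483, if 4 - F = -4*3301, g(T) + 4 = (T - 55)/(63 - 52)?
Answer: -228631367/14047 ≈ -16276.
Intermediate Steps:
g(T) = -9 + T/11 (g(T) = -4 + (T - 55)/(63 - 52) = -4 + (-55 + T)/11 = -4 + (-55 + T)*(1/11) = -4 + (-5 + T/11) = -9 + T/11)
u(C, t) = 5*C (u(C, t) = C*5 = 5*C)
F = 13208 (F = 4 - (-4)*3301 = 4 - 1*(-13204) = 4 + 13204 = 13208)
((g(82) + 2991)/(-2954 + u(80, -116)) + F) - 29483 = (((-9 + (1/11)*82) + 2991)/(-2954 + 5*80) + 13208) - 29483 = (((-9 + 82/11) + 2991)/(-2954 + 400) + 13208) - 29483 = ((-17/11 + 2991)/(-2554) + 13208) - 29483 = ((32884/11)*(-1/2554) + 13208) - 29483 = (-16442/14047 + 13208) - 29483 = 185516334/14047 - 29483 = -228631367/14047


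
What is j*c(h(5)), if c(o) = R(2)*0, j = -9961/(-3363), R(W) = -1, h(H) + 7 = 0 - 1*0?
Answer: 0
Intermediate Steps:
h(H) = -7 (h(H) = -7 + (0 - 1*0) = -7 + (0 + 0) = -7 + 0 = -7)
j = 9961/3363 (j = -9961*(-1/3363) = 9961/3363 ≈ 2.9619)
c(o) = 0 (c(o) = -1*0 = 0)
j*c(h(5)) = (9961/3363)*0 = 0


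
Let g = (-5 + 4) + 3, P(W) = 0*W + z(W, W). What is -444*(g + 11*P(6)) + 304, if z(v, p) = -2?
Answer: 9184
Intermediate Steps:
P(W) = -2 (P(W) = 0*W - 2 = 0 - 2 = -2)
g = 2 (g = -1 + 3 = 2)
-444*(g + 11*P(6)) + 304 = -444*(2 + 11*(-2)) + 304 = -444*(2 - 22) + 304 = -444*(-20) + 304 = 8880 + 304 = 9184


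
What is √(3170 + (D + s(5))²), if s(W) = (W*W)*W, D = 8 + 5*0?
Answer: √20859 ≈ 144.43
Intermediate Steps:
D = 8 (D = 8 + 0 = 8)
s(W) = W³ (s(W) = W²*W = W³)
√(3170 + (D + s(5))²) = √(3170 + (8 + 5³)²) = √(3170 + (8 + 125)²) = √(3170 + 133²) = √(3170 + 17689) = √20859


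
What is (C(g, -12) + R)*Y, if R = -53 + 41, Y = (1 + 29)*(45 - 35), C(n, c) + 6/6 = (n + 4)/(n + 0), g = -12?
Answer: -3700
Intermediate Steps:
C(n, c) = -1 + (4 + n)/n (C(n, c) = -1 + (n + 4)/(n + 0) = -1 + (4 + n)/n)
Y = 300 (Y = 30*10 = 300)
R = -12
(C(g, -12) + R)*Y = (4/(-12) - 12)*300 = (4*(-1/12) - 12)*300 = (-1/3 - 12)*300 = -37/3*300 = -3700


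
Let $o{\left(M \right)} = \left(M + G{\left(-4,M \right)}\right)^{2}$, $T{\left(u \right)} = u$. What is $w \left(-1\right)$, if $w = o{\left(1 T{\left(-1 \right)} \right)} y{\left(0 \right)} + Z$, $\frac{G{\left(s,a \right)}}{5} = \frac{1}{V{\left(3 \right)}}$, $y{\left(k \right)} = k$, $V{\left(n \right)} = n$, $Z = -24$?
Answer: $24$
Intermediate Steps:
$G{\left(s,a \right)} = \frac{5}{3}$
$o{\left(M \right)} = \left(\frac{5}{3} + M\right)^{2}$ ($o{\left(M \right)} = \left(M + \frac{5}{3}\right)^{2} = \left(\frac{5}{3} + M\right)^{2}$)
$w = -24$ ($w = \frac{\left(5 + 3 \cdot 1 \left(-1\right)\right)^{2}}{9} \cdot 0 - 24 = \frac{\left(5 + 3 \left(-1\right)\right)^{2}}{9} \cdot 0 - 24 = \frac{\left(5 - 3\right)^{2}}{9} \cdot 0 - 24 = \frac{2^{2}}{9} \cdot 0 - 24 = \frac{1}{9} \cdot 4 \cdot 0 - 24 = \frac{4}{9} \cdot 0 - 24 = 0 - 24 = -24$)
$w \left(-1\right) = \left(-24\right) \left(-1\right) = 24$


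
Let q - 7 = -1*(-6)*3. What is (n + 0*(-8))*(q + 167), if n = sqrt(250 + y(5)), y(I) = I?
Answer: 192*sqrt(255) ≈ 3066.0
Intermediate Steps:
n = sqrt(255) (n = sqrt(250 + 5) = sqrt(255) ≈ 15.969)
q = 25 (q = 7 - 1*(-6)*3 = 7 + 6*3 = 7 + 18 = 25)
(n + 0*(-8))*(q + 167) = (sqrt(255) + 0*(-8))*(25 + 167) = (sqrt(255) + 0)*192 = sqrt(255)*192 = 192*sqrt(255)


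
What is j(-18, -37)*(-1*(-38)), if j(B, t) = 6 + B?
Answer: -456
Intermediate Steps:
j(-18, -37)*(-1*(-38)) = (6 - 18)*(-1*(-38)) = -12*38 = -456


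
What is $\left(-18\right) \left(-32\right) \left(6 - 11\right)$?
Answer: $-2880$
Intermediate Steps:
$\left(-18\right) \left(-32\right) \left(6 - 11\right) = 576 \left(6 - 11\right) = 576 \left(-5\right) = -2880$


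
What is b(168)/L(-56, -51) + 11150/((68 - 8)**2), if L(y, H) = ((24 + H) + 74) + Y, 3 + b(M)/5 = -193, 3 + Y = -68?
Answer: 3163/72 ≈ 43.931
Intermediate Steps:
Y = -71 (Y = -3 - 68 = -71)
b(M) = -980 (b(M) = -15 + 5*(-193) = -15 - 965 = -980)
L(y, H) = 27 + H (L(y, H) = ((24 + H) + 74) - 71 = (98 + H) - 71 = 27 + H)
b(168)/L(-56, -51) + 11150/((68 - 8)**2) = -980/(27 - 51) + 11150/((68 - 8)**2) = -980/(-24) + 11150/(60**2) = -980*(-1/24) + 11150/3600 = 245/6 + 11150*(1/3600) = 245/6 + 223/72 = 3163/72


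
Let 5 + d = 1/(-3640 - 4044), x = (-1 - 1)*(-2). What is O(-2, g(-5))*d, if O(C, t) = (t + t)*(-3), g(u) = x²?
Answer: 922104/1921 ≈ 480.01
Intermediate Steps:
x = 4 (x = -2*(-2) = 4)
d = -38421/7684 (d = -5 + 1/(-3640 - 4044) = -5 + 1/(-7684) = -5 - 1/7684 = -38421/7684 ≈ -5.0001)
g(u) = 16 (g(u) = 4² = 16)
O(C, t) = -6*t (O(C, t) = (2*t)*(-3) = -6*t)
O(-2, g(-5))*d = -6*16*(-38421/7684) = -96*(-38421/7684) = 922104/1921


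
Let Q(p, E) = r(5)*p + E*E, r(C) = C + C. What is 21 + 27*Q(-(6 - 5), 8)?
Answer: 1479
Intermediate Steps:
r(C) = 2*C
Q(p, E) = E² + 10*p (Q(p, E) = (2*5)*p + E*E = 10*p + E² = E² + 10*p)
21 + 27*Q(-(6 - 5), 8) = 21 + 27*(8² + 10*(-(6 - 5))) = 21 + 27*(64 + 10*(-1*1)) = 21 + 27*(64 + 10*(-1)) = 21 + 27*(64 - 10) = 21 + 27*54 = 21 + 1458 = 1479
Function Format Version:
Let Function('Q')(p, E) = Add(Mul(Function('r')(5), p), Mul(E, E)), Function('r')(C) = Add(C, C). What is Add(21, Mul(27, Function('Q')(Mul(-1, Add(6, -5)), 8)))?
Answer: 1479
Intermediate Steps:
Function('r')(C) = Mul(2, C)
Function('Q')(p, E) = Add(Pow(E, 2), Mul(10, p)) (Function('Q')(p, E) = Add(Mul(Mul(2, 5), p), Mul(E, E)) = Add(Mul(10, p), Pow(E, 2)) = Add(Pow(E, 2), Mul(10, p)))
Add(21, Mul(27, Function('Q')(Mul(-1, Add(6, -5)), 8))) = Add(21, Mul(27, Add(Pow(8, 2), Mul(10, Mul(-1, Add(6, -5)))))) = Add(21, Mul(27, Add(64, Mul(10, Mul(-1, 1))))) = Add(21, Mul(27, Add(64, Mul(10, -1)))) = Add(21, Mul(27, Add(64, -10))) = Add(21, Mul(27, 54)) = Add(21, 1458) = 1479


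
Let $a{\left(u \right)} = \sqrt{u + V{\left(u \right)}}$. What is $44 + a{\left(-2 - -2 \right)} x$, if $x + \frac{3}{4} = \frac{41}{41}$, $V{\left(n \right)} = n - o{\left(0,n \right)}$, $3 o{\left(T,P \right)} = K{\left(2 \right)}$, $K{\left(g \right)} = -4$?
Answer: $44 + \frac{\sqrt{3}}{6} \approx 44.289$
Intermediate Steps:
$o{\left(T,P \right)} = - \frac{4}{3}$ ($o{\left(T,P \right)} = \frac{1}{3} \left(-4\right) = - \frac{4}{3}$)
$V{\left(n \right)} = \frac{4}{3} + n$ ($V{\left(n \right)} = n - - \frac{4}{3} = n + \frac{4}{3} = \frac{4}{3} + n$)
$a{\left(u \right)} = \sqrt{\frac{4}{3} + 2 u}$ ($a{\left(u \right)} = \sqrt{u + \left(\frac{4}{3} + u\right)} = \sqrt{\frac{4}{3} + 2 u}$)
$x = \frac{1}{4}$ ($x = - \frac{3}{4} + \frac{41}{41} = - \frac{3}{4} + 41 \cdot \frac{1}{41} = - \frac{3}{4} + 1 = \frac{1}{4} \approx 0.25$)
$44 + a{\left(-2 - -2 \right)} x = 44 + \frac{\sqrt{12 + 18 \left(-2 - -2\right)}}{3} \cdot \frac{1}{4} = 44 + \frac{\sqrt{12 + 18 \left(-2 + 2\right)}}{3} \cdot \frac{1}{4} = 44 + \frac{\sqrt{12 + 18 \cdot 0}}{3} \cdot \frac{1}{4} = 44 + \frac{\sqrt{12 + 0}}{3} \cdot \frac{1}{4} = 44 + \frac{\sqrt{12}}{3} \cdot \frac{1}{4} = 44 + \frac{2 \sqrt{3}}{3} \cdot \frac{1}{4} = 44 + \frac{\sqrt{3}}{6}$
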